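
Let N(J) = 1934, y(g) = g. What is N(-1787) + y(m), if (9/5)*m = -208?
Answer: 16366/9 ≈ 1818.4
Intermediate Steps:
m = -1040/9 (m = (5/9)*(-208) = -1040/9 ≈ -115.56)
N(-1787) + y(m) = 1934 - 1040/9 = 16366/9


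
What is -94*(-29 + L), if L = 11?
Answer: 1692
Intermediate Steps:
-94*(-29 + L) = -94*(-29 + 11) = -94*(-18) = 1692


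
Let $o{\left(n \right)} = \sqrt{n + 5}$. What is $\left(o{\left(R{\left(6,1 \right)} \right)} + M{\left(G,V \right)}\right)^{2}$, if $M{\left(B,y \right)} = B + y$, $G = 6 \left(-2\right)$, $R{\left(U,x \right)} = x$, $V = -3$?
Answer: $\left(15 - \sqrt{6}\right)^{2} \approx 157.52$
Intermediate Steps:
$G = -12$
$o{\left(n \right)} = \sqrt{5 + n}$
$\left(o{\left(R{\left(6,1 \right)} \right)} + M{\left(G,V \right)}\right)^{2} = \left(\sqrt{5 + 1} - 15\right)^{2} = \left(\sqrt{6} - 15\right)^{2} = \left(-15 + \sqrt{6}\right)^{2}$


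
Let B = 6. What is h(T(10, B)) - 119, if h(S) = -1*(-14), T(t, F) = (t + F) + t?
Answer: -105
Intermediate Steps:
T(t, F) = F + 2*t (T(t, F) = (F + t) + t = F + 2*t)
h(S) = 14
h(T(10, B)) - 119 = 14 - 119 = -105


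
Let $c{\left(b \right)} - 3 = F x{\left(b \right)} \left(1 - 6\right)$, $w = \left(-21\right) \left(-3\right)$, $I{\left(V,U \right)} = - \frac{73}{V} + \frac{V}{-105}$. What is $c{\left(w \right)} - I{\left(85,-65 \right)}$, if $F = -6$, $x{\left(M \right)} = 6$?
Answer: $\frac{329633}{1785} \approx 184.67$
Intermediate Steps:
$I{\left(V,U \right)} = - \frac{73}{V} - \frac{V}{105}$ ($I{\left(V,U \right)} = - \frac{73}{V} + V \left(- \frac{1}{105}\right) = - \frac{73}{V} - \frac{V}{105}$)
$w = 63$
$c{\left(b \right)} = 183$ ($c{\left(b \right)} = 3 + \left(-6\right) 6 \left(1 - 6\right) = 3 - 36 \left(1 - 6\right) = 3 - -180 = 3 + 180 = 183$)
$c{\left(w \right)} - I{\left(85,-65 \right)} = 183 - \left(- \frac{73}{85} - \frac{17}{21}\right) = 183 - - \frac{2978}{1785} = 183 + \frac{2978}{1785} = \frac{329633}{1785}$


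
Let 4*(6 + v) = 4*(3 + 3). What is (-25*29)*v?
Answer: 0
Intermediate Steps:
v = 0 (v = -6 + (4*(3 + 3))/4 = -6 + (4*6)/4 = -6 + (¼)*24 = -6 + 6 = 0)
(-25*29)*v = -25*29*0 = -725*0 = 0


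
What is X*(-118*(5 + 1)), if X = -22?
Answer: 15576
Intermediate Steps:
X*(-118*(5 + 1)) = -(-2596)*(5 + 1) = -(-2596)*6 = -22*(-708) = 15576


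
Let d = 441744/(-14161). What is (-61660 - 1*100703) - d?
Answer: -2298780699/14161 ≈ -1.6233e+5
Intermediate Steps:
d = -441744/14161 (d = 441744*(-1/14161) = -441744/14161 ≈ -31.194)
(-61660 - 1*100703) - d = (-61660 - 1*100703) - 1*(-441744/14161) = (-61660 - 100703) + 441744/14161 = -162363 + 441744/14161 = -2298780699/14161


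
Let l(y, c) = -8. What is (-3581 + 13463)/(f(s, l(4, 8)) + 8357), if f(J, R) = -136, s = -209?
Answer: 9882/8221 ≈ 1.2020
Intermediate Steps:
(-3581 + 13463)/(f(s, l(4, 8)) + 8357) = (-3581 + 13463)/(-136 + 8357) = 9882/8221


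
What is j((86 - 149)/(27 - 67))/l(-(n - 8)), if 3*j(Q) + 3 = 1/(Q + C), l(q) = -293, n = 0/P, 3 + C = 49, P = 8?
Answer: 5669/1672737 ≈ 0.0033891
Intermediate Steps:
C = 46 (C = -3 + 49 = 46)
n = 0 (n = 0/8 = 0*(⅛) = 0)
j(Q) = -1 + 1/(3*(46 + Q)) (j(Q) = -1 + 1/(3*(Q + 46)) = -1 + 1/(3*(46 + Q)))
j((86 - 149)/(27 - 67))/l(-(n - 8)) = ((-137/3 - (86 - 149)/(27 - 67))/(46 + (86 - 149)/(27 - 67)))/(-293) = ((-137/3 - (-63)/(-40))/(46 - 63/(-40)))*(-1/293) = ((-137/3 - (-63)*(-1)/40)/(46 - 63*(-1/40)))*(-1/293) = ((-137/3 - 1*63/40)/(46 + 63/40))*(-1/293) = ((-137/3 - 63/40)/(1903/40))*(-1/293) = ((40/1903)*(-5669/120))*(-1/293) = -5669/5709*(-1/293) = 5669/1672737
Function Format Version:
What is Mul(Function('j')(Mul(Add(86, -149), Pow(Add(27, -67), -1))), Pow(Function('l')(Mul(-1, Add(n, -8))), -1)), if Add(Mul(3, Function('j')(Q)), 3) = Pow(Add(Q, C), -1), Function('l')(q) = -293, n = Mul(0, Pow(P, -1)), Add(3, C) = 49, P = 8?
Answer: Rational(5669, 1672737) ≈ 0.0033891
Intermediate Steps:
C = 46 (C = Add(-3, 49) = 46)
n = 0 (n = Mul(0, Pow(8, -1)) = Mul(0, Rational(1, 8)) = 0)
Function('j')(Q) = Add(-1, Mul(Rational(1, 3), Pow(Add(46, Q), -1))) (Function('j')(Q) = Add(-1, Mul(Rational(1, 3), Pow(Add(Q, 46), -1))) = Add(-1, Mul(Rational(1, 3), Pow(Add(46, Q), -1))))
Mul(Function('j')(Mul(Add(86, -149), Pow(Add(27, -67), -1))), Pow(Function('l')(Mul(-1, Add(n, -8))), -1)) = Mul(Mul(Pow(Add(46, Mul(Add(86, -149), Pow(Add(27, -67), -1))), -1), Add(Rational(-137, 3), Mul(-1, Mul(Add(86, -149), Pow(Add(27, -67), -1))))), Pow(-293, -1)) = Mul(Mul(Pow(Add(46, Mul(-63, Pow(-40, -1))), -1), Add(Rational(-137, 3), Mul(-1, Mul(-63, Pow(-40, -1))))), Rational(-1, 293)) = Mul(Mul(Pow(Add(46, Mul(-63, Rational(-1, 40))), -1), Add(Rational(-137, 3), Mul(-1, Mul(-63, Rational(-1, 40))))), Rational(-1, 293)) = Mul(Mul(Pow(Add(46, Rational(63, 40)), -1), Add(Rational(-137, 3), Mul(-1, Rational(63, 40)))), Rational(-1, 293)) = Mul(Mul(Pow(Rational(1903, 40), -1), Add(Rational(-137, 3), Rational(-63, 40))), Rational(-1, 293)) = Mul(Mul(Rational(40, 1903), Rational(-5669, 120)), Rational(-1, 293)) = Mul(Rational(-5669, 5709), Rational(-1, 293)) = Rational(5669, 1672737)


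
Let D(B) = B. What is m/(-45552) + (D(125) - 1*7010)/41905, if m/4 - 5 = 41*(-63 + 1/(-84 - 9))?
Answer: 32433131/522128412 ≈ 0.062117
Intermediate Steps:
m = -959180/93 (m = 20 + 4*(41*(-63 + 1/(-84 - 9))) = 20 + 4*(41*(-63 + 1/(-93))) = 20 + 4*(41*(-63 - 1/93)) = 20 + 4*(41*(-5860/93)) = 20 + 4*(-240260/93) = 20 - 961040/93 = -959180/93 ≈ -10314.)
m/(-45552) + (D(125) - 1*7010)/41905 = -959180/93/(-45552) + (125 - 1*7010)/41905 = -959180/93*(-1/45552) + (125 - 7010)*(1/41905) = 239795/1059084 - 6885*1/41905 = 239795/1059084 - 81/493 = 32433131/522128412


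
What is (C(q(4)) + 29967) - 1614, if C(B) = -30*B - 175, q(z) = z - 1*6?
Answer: 28238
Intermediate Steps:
q(z) = -6 + z (q(z) = z - 6 = -6 + z)
C(B) = -175 - 30*B
(C(q(4)) + 29967) - 1614 = ((-175 - 30*(-6 + 4)) + 29967) - 1614 = ((-175 - 30*(-2)) + 29967) - 1614 = ((-175 + 60) + 29967) - 1614 = (-115 + 29967) - 1614 = 29852 - 1614 = 28238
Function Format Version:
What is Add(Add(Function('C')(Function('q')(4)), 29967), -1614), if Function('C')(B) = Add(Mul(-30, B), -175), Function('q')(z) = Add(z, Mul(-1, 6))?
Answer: 28238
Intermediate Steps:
Function('q')(z) = Add(-6, z) (Function('q')(z) = Add(z, -6) = Add(-6, z))
Function('C')(B) = Add(-175, Mul(-30, B))
Add(Add(Function('C')(Function('q')(4)), 29967), -1614) = Add(Add(Add(-175, Mul(-30, Add(-6, 4))), 29967), -1614) = Add(Add(Add(-175, Mul(-30, -2)), 29967), -1614) = Add(Add(Add(-175, 60), 29967), -1614) = Add(Add(-115, 29967), -1614) = Add(29852, -1614) = 28238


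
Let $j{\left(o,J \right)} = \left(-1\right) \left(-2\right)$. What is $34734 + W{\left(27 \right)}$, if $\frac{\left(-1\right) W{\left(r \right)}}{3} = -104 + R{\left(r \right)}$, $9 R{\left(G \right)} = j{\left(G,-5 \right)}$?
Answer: $\frac{105136}{3} \approx 35045.0$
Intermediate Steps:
$j{\left(o,J \right)} = 2$
$R{\left(G \right)} = \frac{2}{9}$ ($R{\left(G \right)} = \frac{1}{9} \cdot 2 = \frac{2}{9}$)
$W{\left(r \right)} = \frac{934}{3}$ ($W{\left(r \right)} = - 3 \left(-104 + \frac{2}{9}\right) = \left(-3\right) \left(- \frac{934}{9}\right) = \frac{934}{3}$)
$34734 + W{\left(27 \right)} = 34734 + \frac{934}{3} = \frac{105136}{3}$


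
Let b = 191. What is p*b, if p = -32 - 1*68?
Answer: -19100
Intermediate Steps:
p = -100 (p = -32 - 68 = -100)
p*b = -100*191 = -19100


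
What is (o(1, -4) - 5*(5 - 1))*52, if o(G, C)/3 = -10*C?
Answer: 5200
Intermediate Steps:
o(G, C) = -30*C (o(G, C) = 3*(-10*C) = -30*C)
(o(1, -4) - 5*(5 - 1))*52 = (-30*(-4) - 5*(5 - 1))*52 = (120 - 5*4)*52 = (120 - 20)*52 = 100*52 = 5200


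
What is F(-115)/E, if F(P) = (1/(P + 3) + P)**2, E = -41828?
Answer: -165920161/524690432 ≈ -0.31623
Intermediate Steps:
F(P) = (P + 1/(3 + P))**2 (F(P) = (1/(3 + P) + P)**2 = (P + 1/(3 + P))**2)
F(-115)/E = ((1 + (-115)**2 + 3*(-115))**2/(3 - 115)**2)/(-41828) = ((1 + 13225 - 345)**2/(-112)**2)*(-1/41828) = ((1/12544)*12881**2)*(-1/41828) = ((1/12544)*165920161)*(-1/41828) = (165920161/12544)*(-1/41828) = -165920161/524690432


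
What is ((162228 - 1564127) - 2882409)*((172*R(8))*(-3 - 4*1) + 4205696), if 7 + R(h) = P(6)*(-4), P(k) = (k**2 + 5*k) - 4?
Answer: -19333865260528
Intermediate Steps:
P(k) = -4 + k**2 + 5*k
R(h) = -255 (R(h) = -7 + (-4 + 6**2 + 5*6)*(-4) = -7 + (-4 + 36 + 30)*(-4) = -7 + 62*(-4) = -7 - 248 = -255)
((162228 - 1564127) - 2882409)*((172*R(8))*(-3 - 4*1) + 4205696) = ((162228 - 1564127) - 2882409)*((172*(-255))*(-3 - 4*1) + 4205696) = (-1401899 - 2882409)*(-43860*(-3 - 4) + 4205696) = -4284308*(-43860*(-7) + 4205696) = -4284308*(307020 + 4205696) = -4284308*4512716 = -19333865260528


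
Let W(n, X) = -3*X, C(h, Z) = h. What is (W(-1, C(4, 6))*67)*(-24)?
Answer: 19296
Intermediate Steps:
(W(-1, C(4, 6))*67)*(-24) = (-3*4*67)*(-24) = -12*67*(-24) = -804*(-24) = 19296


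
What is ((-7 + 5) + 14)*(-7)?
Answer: -84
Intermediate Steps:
((-7 + 5) + 14)*(-7) = (-2 + 14)*(-7) = 12*(-7) = -84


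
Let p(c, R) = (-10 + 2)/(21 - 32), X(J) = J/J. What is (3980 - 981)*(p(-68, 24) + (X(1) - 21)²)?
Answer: 13219592/11 ≈ 1.2018e+6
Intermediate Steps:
X(J) = 1
p(c, R) = 8/11 (p(c, R) = -8/(-11) = -8*(-1/11) = 8/11)
(3980 - 981)*(p(-68, 24) + (X(1) - 21)²) = (3980 - 981)*(8/11 + (1 - 21)²) = 2999*(8/11 + (-20)²) = 2999*(8/11 + 400) = 2999*(4408/11) = 13219592/11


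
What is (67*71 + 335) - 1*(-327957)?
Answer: 333049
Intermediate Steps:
(67*71 + 335) - 1*(-327957) = (4757 + 335) + 327957 = 5092 + 327957 = 333049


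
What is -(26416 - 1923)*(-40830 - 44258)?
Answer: 2084060384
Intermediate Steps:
-(26416 - 1923)*(-40830 - 44258) = -24493*(-85088) = -1*(-2084060384) = 2084060384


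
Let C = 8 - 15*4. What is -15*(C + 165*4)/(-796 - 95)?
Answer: 3040/297 ≈ 10.236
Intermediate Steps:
C = -52 (C = 8 - 60 = -52)
-15*(C + 165*4)/(-796 - 95) = -15*(-52 + 165*4)/(-796 - 95) = -15*(-52 + 660)/(-891) = -9120*(-1)/891 = -15*(-608/891) = 3040/297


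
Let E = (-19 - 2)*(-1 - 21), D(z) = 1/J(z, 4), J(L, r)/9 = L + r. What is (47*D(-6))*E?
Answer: -3619/3 ≈ -1206.3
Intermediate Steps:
J(L, r) = 9*L + 9*r (J(L, r) = 9*(L + r) = 9*L + 9*r)
D(z) = 1/(36 + 9*z) (D(z) = 1/(9*z + 9*4) = 1/(9*z + 36) = 1/(36 + 9*z))
E = 462 (E = -21*(-22) = 462)
(47*D(-6))*E = (47*(1/(9*(4 - 6))))*462 = (47*((⅑)/(-2)))*462 = (47*((⅑)*(-½)))*462 = (47*(-1/18))*462 = -47/18*462 = -3619/3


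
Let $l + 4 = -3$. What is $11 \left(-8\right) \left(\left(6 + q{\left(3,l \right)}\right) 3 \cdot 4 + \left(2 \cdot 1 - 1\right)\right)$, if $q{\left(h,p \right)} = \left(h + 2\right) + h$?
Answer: $-14872$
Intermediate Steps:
$l = -7$ ($l = -4 - 3 = -7$)
$q{\left(h,p \right)} = 2 + 2 h$ ($q{\left(h,p \right)} = \left(2 + h\right) + h = 2 + 2 h$)
$11 \left(-8\right) \left(\left(6 + q{\left(3,l \right)}\right) 3 \cdot 4 + \left(2 \cdot 1 - 1\right)\right) = 11 \left(-8\right) \left(\left(6 + \left(2 + 2 \cdot 3\right)\right) 3 \cdot 4 + \left(2 \cdot 1 - 1\right)\right) = - 88 \left(\left(6 + \left(2 + 6\right)\right) 3 \cdot 4 + \left(2 - 1\right)\right) = - 88 \left(\left(6 + 8\right) 3 \cdot 4 + 1\right) = - 88 \left(14 \cdot 3 \cdot 4 + 1\right) = - 88 \left(42 \cdot 4 + 1\right) = - 88 \left(168 + 1\right) = \left(-88\right) 169 = -14872$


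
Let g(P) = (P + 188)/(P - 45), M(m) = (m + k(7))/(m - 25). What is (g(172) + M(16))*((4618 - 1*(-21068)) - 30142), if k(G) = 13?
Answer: 1974008/1143 ≈ 1727.0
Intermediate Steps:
M(m) = (13 + m)/(-25 + m) (M(m) = (m + 13)/(m - 25) = (13 + m)/(-25 + m))
g(P) = (188 + P)/(-45 + P)
(g(172) + M(16))*((4618 - 1*(-21068)) - 30142) = ((188 + 172)/(-45 + 172) + (13 + 16)/(-25 + 16))*((4618 - 1*(-21068)) - 30142) = (360/127 + 29/(-9))*((4618 + 21068) - 30142) = ((1/127)*360 - ⅑*29)*(25686 - 30142) = (360/127 - 29/9)*(-4456) = -443/1143*(-4456) = 1974008/1143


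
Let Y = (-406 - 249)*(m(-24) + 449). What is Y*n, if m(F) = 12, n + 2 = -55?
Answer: 17211435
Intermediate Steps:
n = -57 (n = -2 - 55 = -57)
Y = -301955 (Y = (-406 - 249)*(12 + 449) = -655*461 = -301955)
Y*n = -301955*(-57) = 17211435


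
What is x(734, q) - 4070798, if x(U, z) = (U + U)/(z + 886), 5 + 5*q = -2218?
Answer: -8984243846/2207 ≈ -4.0708e+6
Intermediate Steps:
q = -2223/5 (q = -1 + (⅕)*(-2218) = -1 - 2218/5 = -2223/5 ≈ -444.60)
x(U, z) = 2*U/(886 + z) (x(U, z) = (2*U)/(886 + z) = 2*U/(886 + z))
x(734, q) - 4070798 = 2*734/(886 - 2223/5) - 4070798 = 2*734/(2207/5) - 4070798 = 2*734*(5/2207) - 4070798 = 7340/2207 - 4070798 = -8984243846/2207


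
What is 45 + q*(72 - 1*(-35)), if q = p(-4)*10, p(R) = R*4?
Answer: -17075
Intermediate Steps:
p(R) = 4*R
q = -160 (q = (4*(-4))*10 = -16*10 = -160)
45 + q*(72 - 1*(-35)) = 45 - 160*(72 - 1*(-35)) = 45 - 160*(72 + 35) = 45 - 160*107 = 45 - 17120 = -17075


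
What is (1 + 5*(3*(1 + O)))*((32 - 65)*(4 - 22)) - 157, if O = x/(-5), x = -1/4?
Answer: 19585/2 ≈ 9792.5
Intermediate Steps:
x = -¼ (x = -1*¼ = -¼ ≈ -0.25000)
O = 1/20 (O = -¼/(-5) = -¼*(-⅕) = 1/20 ≈ 0.050000)
(1 + 5*(3*(1 + O)))*((32 - 65)*(4 - 22)) - 157 = (1 + 5*(3*(1 + 1/20)))*((32 - 65)*(4 - 22)) - 157 = (1 + 5*(3*(21/20)))*(-33*(-18)) - 157 = (1 + 5*(63/20))*594 - 157 = (1 + 63/4)*594 - 157 = (67/4)*594 - 157 = 19899/2 - 157 = 19585/2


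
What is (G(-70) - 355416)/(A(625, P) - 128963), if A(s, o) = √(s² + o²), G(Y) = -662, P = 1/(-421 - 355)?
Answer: 27652456118760064/10014828043282943 + 276316528*√235225000001/10014828043282943 ≈ 2.7745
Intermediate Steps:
P = -1/776 (P = 1/(-776) = -1/776 ≈ -0.0012887)
A(s, o) = √(o² + s²)
(G(-70) - 355416)/(A(625, P) - 128963) = (-662 - 355416)/(√((-1/776)² + 625²) - 128963) = -356078/(√(1/602176 + 390625) - 128963) = -356078/(√(235225000001/602176) - 128963) = -356078/(√235225000001/776 - 128963) = -356078/(-128963 + √235225000001/776)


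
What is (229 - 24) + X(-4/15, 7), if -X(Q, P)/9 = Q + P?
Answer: 722/5 ≈ 144.40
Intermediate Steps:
X(Q, P) = -9*P - 9*Q (X(Q, P) = -9*(Q + P) = -9*(P + Q) = -9*P - 9*Q)
(229 - 24) + X(-4/15, 7) = (229 - 24) + (-9*7 - (-36)/15) = 205 + (-63 - (-36)/15) = 205 + (-63 - 9*(-4/15)) = 205 + (-63 + 12/5) = 205 - 303/5 = 722/5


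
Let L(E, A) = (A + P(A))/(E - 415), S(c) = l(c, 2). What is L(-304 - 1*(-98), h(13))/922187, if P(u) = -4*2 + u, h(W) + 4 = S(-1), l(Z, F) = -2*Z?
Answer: 4/190892709 ≈ 2.0954e-8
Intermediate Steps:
S(c) = -2*c
h(W) = -2 (h(W) = -4 - 2*(-1) = -4 + 2 = -2)
P(u) = -8 + u
L(E, A) = (-8 + 2*A)/(-415 + E) (L(E, A) = (A + (-8 + A))/(E - 415) = (-8 + 2*A)/(-415 + E))
L(-304 - 1*(-98), h(13))/922187 = (2*(-4 - 2)/(-415 + (-304 - 1*(-98))))/922187 = (2*(-6)/(-415 + (-304 + 98)))*(1/922187) = (2*(-6)/(-415 - 206))*(1/922187) = (2*(-6)/(-621))*(1/922187) = (2*(-1/621)*(-6))*(1/922187) = (4/207)*(1/922187) = 4/190892709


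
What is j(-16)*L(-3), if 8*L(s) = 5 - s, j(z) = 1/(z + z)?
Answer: -1/32 ≈ -0.031250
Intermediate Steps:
j(z) = 1/(2*z)
L(s) = 5/8 - s/8 (L(s) = (5 - s)/8 = 5/8 - s/8)
j(-16)*L(-3) = ((1/2)/(-16))*(5/8 - 1/8*(-3)) = ((1/2)*(-1/16))*(5/8 + 3/8) = -1/32*1 = -1/32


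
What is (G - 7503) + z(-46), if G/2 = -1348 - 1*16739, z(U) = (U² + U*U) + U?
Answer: -39491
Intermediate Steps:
z(U) = U + 2*U² (z(U) = (U² + U²) + U = 2*U² + U = U + 2*U²)
G = -36174 (G = 2*(-1348 - 1*16739) = 2*(-1348 - 16739) = 2*(-18087) = -36174)
(G - 7503) + z(-46) = (-36174 - 7503) - 46*(1 + 2*(-46)) = -43677 - 46*(1 - 92) = -43677 - 46*(-91) = -43677 + 4186 = -39491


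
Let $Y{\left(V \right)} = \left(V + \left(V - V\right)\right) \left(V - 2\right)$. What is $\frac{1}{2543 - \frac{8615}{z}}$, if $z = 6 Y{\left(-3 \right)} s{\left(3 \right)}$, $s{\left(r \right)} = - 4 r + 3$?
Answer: $\frac{162}{413689} \approx 0.0003916$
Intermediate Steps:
$s{\left(r \right)} = 3 - 4 r$
$Y{\left(V \right)} = V \left(-2 + V\right)$ ($Y{\left(V \right)} = \left(V + 0\right) \left(-2 + V\right) = V \left(-2 + V\right)$)
$z = -810$ ($z = 6 \left(- 3 \left(-2 - 3\right)\right) \left(3 - 12\right) = 6 \left(\left(-3\right) \left(-5\right)\right) \left(3 - 12\right) = 6 \cdot 15 \left(-9\right) = 90 \left(-9\right) = -810$)
$\frac{1}{2543 - \frac{8615}{z}} = \frac{1}{2543 - \frac{8615}{-810}} = \frac{1}{2543 - - \frac{1723}{162}} = \frac{1}{2543 + \frac{1723}{162}} = \frac{1}{\frac{413689}{162}} = \frac{162}{413689}$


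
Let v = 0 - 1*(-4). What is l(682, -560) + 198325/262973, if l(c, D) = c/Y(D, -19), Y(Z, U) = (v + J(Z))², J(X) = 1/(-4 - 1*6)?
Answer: 18236410925/399981933 ≈ 45.593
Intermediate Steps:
v = 4 (v = 0 + 4 = 4)
J(X) = -⅒ (J(X) = 1/(-4 - 6) = 1/(-10) = -⅒)
Y(Z, U) = 1521/100 (Y(Z, U) = (4 - ⅒)² = (39/10)² = 1521/100)
l(c, D) = 100*c/1521 (l(c, D) = c/(1521/100) = c*(100/1521) = 100*c/1521)
l(682, -560) + 198325/262973 = (100/1521)*682 + 198325/262973 = 68200/1521 + 198325*(1/262973) = 68200/1521 + 198325/262973 = 18236410925/399981933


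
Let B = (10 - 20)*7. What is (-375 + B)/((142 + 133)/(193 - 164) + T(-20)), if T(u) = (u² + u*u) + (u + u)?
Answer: -2581/4463 ≈ -0.57831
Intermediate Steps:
B = -70 (B = -10*7 = -70)
T(u) = 2*u + 2*u² (T(u) = (u² + u²) + 2*u = 2*u² + 2*u = 2*u + 2*u²)
(-375 + B)/((142 + 133)/(193 - 164) + T(-20)) = (-375 - 70)/((142 + 133)/(193 - 164) + 2*(-20)*(1 - 20)) = -445/(275/29 + 2*(-20)*(-19)) = -445/(275*(1/29) + 760) = -445/(275/29 + 760) = -445/22315/29 = -445*29/22315 = -2581/4463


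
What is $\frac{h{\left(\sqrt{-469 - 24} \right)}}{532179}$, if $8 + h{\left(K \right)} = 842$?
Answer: $\frac{278}{177393} \approx 0.0015671$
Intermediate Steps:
$h{\left(K \right)} = 834$ ($h{\left(K \right)} = -8 + 842 = 834$)
$\frac{h{\left(\sqrt{-469 - 24} \right)}}{532179} = \frac{834}{532179} = 834 \cdot \frac{1}{532179} = \frac{278}{177393}$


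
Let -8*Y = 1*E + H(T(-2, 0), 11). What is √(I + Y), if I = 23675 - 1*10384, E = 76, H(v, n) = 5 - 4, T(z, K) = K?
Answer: √212502/4 ≈ 115.24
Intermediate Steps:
H(v, n) = 1
I = 13291 (I = 23675 - 10384 = 13291)
Y = -77/8 (Y = -(1*76 + 1)/8 = -(76 + 1)/8 = -⅛*77 = -77/8 ≈ -9.6250)
√(I + Y) = √(13291 - 77/8) = √(106251/8) = √212502/4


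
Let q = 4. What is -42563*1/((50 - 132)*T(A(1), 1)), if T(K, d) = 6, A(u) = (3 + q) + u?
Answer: 42563/492 ≈ 86.510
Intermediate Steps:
A(u) = 7 + u (A(u) = (3 + 4) + u = 7 + u)
-42563*1/((50 - 132)*T(A(1), 1)) = -42563*1/(6*(50 - 132)) = -42563/(6*(-82)) = -42563/(-492) = -42563*(-1/492) = 42563/492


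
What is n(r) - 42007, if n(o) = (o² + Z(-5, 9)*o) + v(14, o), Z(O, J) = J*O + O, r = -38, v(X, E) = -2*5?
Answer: -38673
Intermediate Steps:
v(X, E) = -10
Z(O, J) = O + J*O
n(o) = -10 + o² - 50*o (n(o) = (o² + (-5*(1 + 9))*o) - 10 = (o² + (-5*10)*o) - 10 = (o² - 50*o) - 10 = -10 + o² - 50*o)
n(r) - 42007 = (-10 + (-38)² - 50*(-38)) - 42007 = (-10 + 1444 + 1900) - 42007 = 3334 - 42007 = -38673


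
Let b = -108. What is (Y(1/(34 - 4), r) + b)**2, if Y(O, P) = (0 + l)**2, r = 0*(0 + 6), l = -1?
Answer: 11449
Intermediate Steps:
r = 0 (r = 0*6 = 0)
Y(O, P) = 1 (Y(O, P) = (0 - 1)**2 = (-1)**2 = 1)
(Y(1/(34 - 4), r) + b)**2 = (1 - 108)**2 = (-107)**2 = 11449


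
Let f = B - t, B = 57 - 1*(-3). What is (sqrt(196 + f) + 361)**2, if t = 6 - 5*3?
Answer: (361 + sqrt(265))**2 ≈ 1.4234e+5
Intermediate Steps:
t = -9 (t = 6 - 15 = -9)
B = 60 (B = 57 + 3 = 60)
f = 69 (f = 60 - 1*(-9) = 60 + 9 = 69)
(sqrt(196 + f) + 361)**2 = (sqrt(196 + 69) + 361)**2 = (sqrt(265) + 361)**2 = (361 + sqrt(265))**2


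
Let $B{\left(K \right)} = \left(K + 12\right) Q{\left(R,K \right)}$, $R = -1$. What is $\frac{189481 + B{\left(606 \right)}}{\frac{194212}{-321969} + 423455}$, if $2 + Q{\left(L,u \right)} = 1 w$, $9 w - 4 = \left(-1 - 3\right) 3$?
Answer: $\frac{60432186101}{136339188683} \approx 0.44325$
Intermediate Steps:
$w = - \frac{8}{9}$ ($w = \frac{4}{9} + \frac{\left(-1 - 3\right) 3}{9} = \frac{4}{9} + \frac{\left(-4\right) 3}{9} = \frac{4}{9} + \frac{1}{9} \left(-12\right) = \frac{4}{9} - \frac{4}{3} = - \frac{8}{9} \approx -0.88889$)
$Q{\left(L,u \right)} = - \frac{26}{9}$ ($Q{\left(L,u \right)} = -2 + 1 \left(- \frac{8}{9}\right) = -2 - \frac{8}{9} = - \frac{26}{9}$)
$B{\left(K \right)} = - \frac{104}{3} - \frac{26 K}{9}$ ($B{\left(K \right)} = \left(K + 12\right) \left(- \frac{26}{9}\right) = \left(12 + K\right) \left(- \frac{26}{9}\right) = - \frac{104}{3} - \frac{26 K}{9}$)
$\frac{189481 + B{\left(606 \right)}}{\frac{194212}{-321969} + 423455} = \frac{189481 - \frac{5356}{3}}{\frac{194212}{-321969} + 423455} = \frac{189481 - \frac{5356}{3}}{194212 \left(- \frac{1}{321969}\right) + 423455} = \frac{189481 - \frac{5356}{3}}{- \frac{194212}{321969} + 423455} = \frac{563087}{3 \cdot \frac{136339188683}{321969}} = \frac{563087}{3} \cdot \frac{321969}{136339188683} = \frac{60432186101}{136339188683}$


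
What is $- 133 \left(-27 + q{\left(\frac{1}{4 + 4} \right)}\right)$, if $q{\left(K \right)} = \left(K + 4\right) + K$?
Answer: $\frac{12103}{4} \approx 3025.8$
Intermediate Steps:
$q{\left(K \right)} = 4 + 2 K$ ($q{\left(K \right)} = \left(4 + K\right) + K = 4 + 2 K$)
$- 133 \left(-27 + q{\left(\frac{1}{4 + 4} \right)}\right) = - 133 \left(-27 + \left(4 + \frac{2}{4 + 4}\right)\right) = - 133 \left(-27 + \left(4 + \frac{2}{8}\right)\right) = - 133 \left(-27 + \left(4 + 2 \cdot \frac{1}{8}\right)\right) = - 133 \left(-27 + \left(4 + \frac{1}{4}\right)\right) = - 133 \left(-27 + \frac{17}{4}\right) = \left(-133\right) \left(- \frac{91}{4}\right) = \frac{12103}{4}$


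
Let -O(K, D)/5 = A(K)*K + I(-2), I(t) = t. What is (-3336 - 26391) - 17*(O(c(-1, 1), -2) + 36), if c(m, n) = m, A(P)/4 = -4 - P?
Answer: -29489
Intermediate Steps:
A(P) = -16 - 4*P (A(P) = 4*(-4 - P) = -16 - 4*P)
O(K, D) = 10 - 5*K*(-16 - 4*K) (O(K, D) = -5*((-16 - 4*K)*K - 2) = -5*(K*(-16 - 4*K) - 2) = -5*(-2 + K*(-16 - 4*K)) = 10 - 5*K*(-16 - 4*K))
(-3336 - 26391) - 17*(O(c(-1, 1), -2) + 36) = (-3336 - 26391) - 17*((10 + 20*(-1)*(4 - 1)) + 36) = -29727 - 17*((10 + 20*(-1)*3) + 36) = -29727 - 17*((10 - 60) + 36) = -29727 - 17*(-50 + 36) = -29727 - 17*(-14) = -29727 + 238 = -29489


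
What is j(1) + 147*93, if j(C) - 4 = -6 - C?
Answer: 13668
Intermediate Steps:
j(C) = -2 - C (j(C) = 4 + (-6 - C) = -2 - C)
j(1) + 147*93 = (-2 - 1*1) + 147*93 = (-2 - 1) + 13671 = -3 + 13671 = 13668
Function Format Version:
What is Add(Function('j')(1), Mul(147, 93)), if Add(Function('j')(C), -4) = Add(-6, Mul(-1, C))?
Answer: 13668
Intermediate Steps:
Function('j')(C) = Add(-2, Mul(-1, C)) (Function('j')(C) = Add(4, Add(-6, Mul(-1, C))) = Add(-2, Mul(-1, C)))
Add(Function('j')(1), Mul(147, 93)) = Add(Add(-2, Mul(-1, 1)), Mul(147, 93)) = Add(Add(-2, -1), 13671) = Add(-3, 13671) = 13668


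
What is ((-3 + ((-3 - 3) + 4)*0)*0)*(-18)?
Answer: 0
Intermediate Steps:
((-3 + ((-3 - 3) + 4)*0)*0)*(-18) = ((-3 + (-6 + 4)*0)*0)*(-18) = ((-3 - 2*0)*0)*(-18) = ((-3 + 0)*0)*(-18) = -3*0*(-18) = 0*(-18) = 0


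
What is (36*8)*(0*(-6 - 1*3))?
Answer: 0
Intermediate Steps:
(36*8)*(0*(-6 - 1*3)) = 288*(0*(-6 - 3)) = 288*(0*(-9)) = 288*0 = 0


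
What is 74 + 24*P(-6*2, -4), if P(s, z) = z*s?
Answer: 1226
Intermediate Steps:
P(s, z) = s*z
74 + 24*P(-6*2, -4) = 74 + 24*(-6*2*(-4)) = 74 + 24*(-12*(-4)) = 74 + 24*48 = 74 + 1152 = 1226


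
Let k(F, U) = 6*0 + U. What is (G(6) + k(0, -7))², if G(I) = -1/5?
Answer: 1296/25 ≈ 51.840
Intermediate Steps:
k(F, U) = U (k(F, U) = 0 + U = U)
G(I) = -⅕ (G(I) = -1*⅕ = -⅕)
(G(6) + k(0, -7))² = (-⅕ - 7)² = (-36/5)² = 1296/25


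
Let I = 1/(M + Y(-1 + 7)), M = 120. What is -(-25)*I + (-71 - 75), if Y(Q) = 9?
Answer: -18809/129 ≈ -145.81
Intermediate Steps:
I = 1/129 (I = 1/(120 + 9) = 1/129 ≈ 0.0077519)
-(-25)*I + (-71 - 75) = -(-25)/129 + (-71 - 75) = -25*(-1/129) - 146 = 25/129 - 146 = -18809/129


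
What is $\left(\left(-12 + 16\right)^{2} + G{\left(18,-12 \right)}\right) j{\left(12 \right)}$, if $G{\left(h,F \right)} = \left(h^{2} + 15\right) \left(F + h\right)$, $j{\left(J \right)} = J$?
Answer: $24600$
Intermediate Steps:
$G{\left(h,F \right)} = \left(15 + h^{2}\right) \left(F + h\right)$
$\left(\left(-12 + 16\right)^{2} + G{\left(18,-12 \right)}\right) j{\left(12 \right)} = \left(\left(-12 + 16\right)^{2} + \left(18^{3} + 15 \left(-12\right) + 15 \cdot 18 - 12 \cdot 18^{2}\right)\right) 12 = \left(4^{2} + \left(5832 - 180 + 270 - 3888\right)\right) 12 = \left(16 + \left(5832 - 180 + 270 - 3888\right)\right) 12 = \left(16 + 2034\right) 12 = 2050 \cdot 12 = 24600$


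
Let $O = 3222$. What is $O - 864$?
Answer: $2358$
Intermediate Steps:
$O - 864 = 3222 - 864 = 2358$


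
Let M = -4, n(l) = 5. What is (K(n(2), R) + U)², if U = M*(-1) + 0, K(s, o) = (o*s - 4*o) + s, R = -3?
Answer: 36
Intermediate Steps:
K(s, o) = s - 4*o + o*s (K(s, o) = (-4*o + o*s) + s = s - 4*o + o*s)
U = 4 (U = -4*(-1) + 0 = 4 + 0 = 4)
(K(n(2), R) + U)² = ((5 - 4*(-3) - 3*5) + 4)² = ((5 + 12 - 15) + 4)² = (2 + 4)² = 6² = 36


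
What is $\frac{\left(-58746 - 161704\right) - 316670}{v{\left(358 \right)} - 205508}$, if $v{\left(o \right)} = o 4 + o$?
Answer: $\frac{89520}{33953} \approx 2.6366$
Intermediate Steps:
$v{\left(o \right)} = 5 o$ ($v{\left(o \right)} = 4 o + o = 5 o$)
$\frac{\left(-58746 - 161704\right) - 316670}{v{\left(358 \right)} - 205508} = \frac{\left(-58746 - 161704\right) - 316670}{5 \cdot 358 - 205508} = \frac{\left(-58746 - 161704\right) - 316670}{1790 - 205508} = \frac{-220450 - 316670}{-203718} = \left(-537120\right) \left(- \frac{1}{203718}\right) = \frac{89520}{33953}$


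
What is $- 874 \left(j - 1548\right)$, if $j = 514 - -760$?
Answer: $239476$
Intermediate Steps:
$j = 1274$ ($j = 514 + 760 = 1274$)
$- 874 \left(j - 1548\right) = - 874 \left(1274 - 1548\right) = \left(-874\right) \left(-274\right) = 239476$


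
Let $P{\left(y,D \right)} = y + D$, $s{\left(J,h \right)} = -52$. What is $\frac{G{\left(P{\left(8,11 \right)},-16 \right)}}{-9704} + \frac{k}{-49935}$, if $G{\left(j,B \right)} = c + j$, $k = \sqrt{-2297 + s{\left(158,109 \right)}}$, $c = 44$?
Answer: $- \frac{63}{9704} - \frac{3 i \sqrt{29}}{16645} \approx -0.0064922 - 0.00097059 i$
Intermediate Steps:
$P{\left(y,D \right)} = D + y$
$k = 9 i \sqrt{29}$ ($k = \sqrt{-2297 - 52} = \sqrt{-2349} = 9 i \sqrt{29} \approx 48.466 i$)
$G{\left(j,B \right)} = 44 + j$
$\frac{G{\left(P{\left(8,11 \right)},-16 \right)}}{-9704} + \frac{k}{-49935} = \frac{44 + \left(11 + 8\right)}{-9704} + \frac{9 i \sqrt{29}}{-49935} = \left(44 + 19\right) \left(- \frac{1}{9704}\right) + 9 i \sqrt{29} \left(- \frac{1}{49935}\right) = 63 \left(- \frac{1}{9704}\right) - \frac{3 i \sqrt{29}}{16645} = - \frac{63}{9704} - \frac{3 i \sqrt{29}}{16645}$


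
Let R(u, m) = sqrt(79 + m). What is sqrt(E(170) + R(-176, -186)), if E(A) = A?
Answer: sqrt(170 + I*sqrt(107)) ≈ 13.044 + 0.39649*I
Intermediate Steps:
sqrt(E(170) + R(-176, -186)) = sqrt(170 + sqrt(79 - 186)) = sqrt(170 + sqrt(-107)) = sqrt(170 + I*sqrt(107))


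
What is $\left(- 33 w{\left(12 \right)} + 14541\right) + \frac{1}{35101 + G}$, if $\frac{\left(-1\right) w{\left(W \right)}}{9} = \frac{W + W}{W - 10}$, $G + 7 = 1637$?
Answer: $\frac{665014756}{36731} \approx 18105.0$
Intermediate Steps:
$G = 1630$ ($G = -7 + 1637 = 1630$)
$w{\left(W \right)} = - \frac{18 W}{-10 + W}$ ($w{\left(W \right)} = - 9 \frac{W + W}{W - 10} = - 9 \frac{2 W}{-10 + W} = - \frac{18 W}{-10 + W}$)
$\left(- 33 w{\left(12 \right)} + 14541\right) + \frac{1}{35101 + G} = \left(- 33 \left(\left(-18\right) 12 \frac{1}{-10 + 12}\right) + 14541\right) + \frac{1}{35101 + 1630} = \left(- 33 \left(\left(-18\right) 12 \cdot \frac{1}{2}\right) + 14541\right) + \frac{1}{36731} = \left(\left(-33\right) \left(-108\right) + 14541\right) + \frac{1}{36731} = \left(3564 + 14541\right) + \frac{1}{36731} = 18105 + \frac{1}{36731} = \frac{665014756}{36731}$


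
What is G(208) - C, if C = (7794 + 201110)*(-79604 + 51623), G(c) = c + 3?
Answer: 5845343035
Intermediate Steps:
G(c) = 3 + c
C = -5845342824 (C = 208904*(-27981) = -5845342824)
G(208) - C = (3 + 208) - 1*(-5845342824) = 211 + 5845342824 = 5845343035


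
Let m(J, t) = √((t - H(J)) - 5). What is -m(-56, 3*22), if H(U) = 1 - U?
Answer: -2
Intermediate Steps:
m(J, t) = √(-6 + J + t) (m(J, t) = √((t - (1 - J)) - 5) = √((t + (-1 + J)) - 5) = √((-1 + J + t) - 5) = √(-6 + J + t))
-m(-56, 3*22) = -√(-6 - 56 + 3*22) = -√(-6 - 56 + 66) = -√4 = -1*2 = -2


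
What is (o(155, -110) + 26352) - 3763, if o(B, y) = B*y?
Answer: 5539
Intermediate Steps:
(o(155, -110) + 26352) - 3763 = (155*(-110) + 26352) - 3763 = (-17050 + 26352) - 3763 = 9302 - 3763 = 5539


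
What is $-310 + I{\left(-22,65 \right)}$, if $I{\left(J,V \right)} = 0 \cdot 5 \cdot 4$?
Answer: $-310$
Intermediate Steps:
$I{\left(J,V \right)} = 0$ ($I{\left(J,V \right)} = 0 \cdot 4 = 0$)
$-310 + I{\left(-22,65 \right)} = -310 + 0 = -310$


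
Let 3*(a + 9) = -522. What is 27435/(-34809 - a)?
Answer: -9145/11542 ≈ -0.79232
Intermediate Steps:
a = -183 (a = -9 + (1/3)*(-522) = -9 - 174 = -183)
27435/(-34809 - a) = 27435/(-34809 - 1*(-183)) = 27435/(-34809 + 183) = 27435/(-34626) = 27435*(-1/34626) = -9145/11542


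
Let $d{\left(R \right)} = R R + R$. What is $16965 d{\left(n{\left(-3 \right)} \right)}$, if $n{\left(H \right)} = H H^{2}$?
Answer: $11909430$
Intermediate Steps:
$n{\left(H \right)} = H^{3}$
$d{\left(R \right)} = R + R^{2}$ ($d{\left(R \right)} = R^{2} + R = R + R^{2}$)
$16965 d{\left(n{\left(-3 \right)} \right)} = 16965 \left(-3\right)^{3} \left(1 + \left(-3\right)^{3}\right) = 16965 \left(- 27 \left(1 - 27\right)\right) = 16965 \left(\left(-27\right) \left(-26\right)\right) = 16965 \cdot 702 = 11909430$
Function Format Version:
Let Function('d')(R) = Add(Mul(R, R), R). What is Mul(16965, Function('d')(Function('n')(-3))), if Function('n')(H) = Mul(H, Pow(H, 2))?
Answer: 11909430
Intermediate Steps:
Function('n')(H) = Pow(H, 3)
Function('d')(R) = Add(R, Pow(R, 2)) (Function('d')(R) = Add(Pow(R, 2), R) = Add(R, Pow(R, 2)))
Mul(16965, Function('d')(Function('n')(-3))) = Mul(16965, Mul(Pow(-3, 3), Add(1, Pow(-3, 3)))) = Mul(16965, Mul(-27, Add(1, -27))) = Mul(16965, Mul(-27, -26)) = Mul(16965, 702) = 11909430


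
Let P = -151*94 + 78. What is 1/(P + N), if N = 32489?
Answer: 1/18373 ≈ 5.4428e-5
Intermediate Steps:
P = -14116 (P = -14194 + 78 = -14116)
1/(P + N) = 1/(-14116 + 32489) = 1/18373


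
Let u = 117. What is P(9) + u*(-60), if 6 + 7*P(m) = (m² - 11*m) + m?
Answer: -49155/7 ≈ -7022.1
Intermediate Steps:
P(m) = -6/7 - 10*m/7 + m²/7 (P(m) = -6/7 + ((m² - 11*m) + m)/7 = -6/7 + (m² - 10*m)/7 = -6/7 + (-10*m/7 + m²/7) = -6/7 - 10*m/7 + m²/7)
P(9) + u*(-60) = (-6/7 - 10/7*9 + (⅐)*9²) + 117*(-60) = (-6/7 - 90/7 + (⅐)*81) - 7020 = (-6/7 - 90/7 + 81/7) - 7020 = -15/7 - 7020 = -49155/7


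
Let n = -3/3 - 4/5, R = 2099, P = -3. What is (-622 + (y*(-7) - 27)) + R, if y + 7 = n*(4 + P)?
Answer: 7558/5 ≈ 1511.6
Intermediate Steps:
n = -9/5 (n = -3*1/3 - 4*1/5 = -1 - 4/5 = -9/5 ≈ -1.8000)
y = -44/5 (y = -7 - 9*(4 - 3)/5 = -7 - 9/5*1 = -7 - 9/5 = -44/5 ≈ -8.8000)
(-622 + (y*(-7) - 27)) + R = (-622 + (-44/5*(-7) - 27)) + 2099 = (-622 + (308/5 - 27)) + 2099 = (-622 + 173/5) + 2099 = -2937/5 + 2099 = 7558/5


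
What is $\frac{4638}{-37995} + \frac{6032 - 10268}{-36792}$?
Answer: $- \frac{269291}{38830890} \approx -0.006935$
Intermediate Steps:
$\frac{4638}{-37995} + \frac{6032 - 10268}{-36792} = 4638 \left(- \frac{1}{37995}\right) + \left(6032 - 10268\right) \left(- \frac{1}{36792}\right) = - \frac{1546}{12665} - - \frac{353}{3066} = - \frac{1546}{12665} + \frac{353}{3066} = - \frac{269291}{38830890}$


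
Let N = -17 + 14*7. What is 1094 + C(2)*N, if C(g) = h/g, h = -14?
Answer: 527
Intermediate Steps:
C(g) = -14/g
N = 81 (N = -17 + 98 = 81)
1094 + C(2)*N = 1094 - 14/2*81 = 1094 - 14*½*81 = 1094 - 7*81 = 1094 - 567 = 527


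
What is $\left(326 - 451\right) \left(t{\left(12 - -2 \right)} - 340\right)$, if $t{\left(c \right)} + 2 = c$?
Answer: $41000$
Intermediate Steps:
$t{\left(c \right)} = -2 + c$
$\left(326 - 451\right) \left(t{\left(12 - -2 \right)} - 340\right) = \left(326 - 451\right) \left(\left(-2 + \left(12 - -2\right)\right) - 340\right) = - 125 \left(\left(-2 + \left(12 + 2\right)\right) - 340\right) = - 125 \left(\left(-2 + 14\right) - 340\right) = - 125 \left(12 - 340\right) = \left(-125\right) \left(-328\right) = 41000$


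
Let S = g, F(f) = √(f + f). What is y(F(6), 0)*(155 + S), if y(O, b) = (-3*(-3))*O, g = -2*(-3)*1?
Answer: 2898*√3 ≈ 5019.5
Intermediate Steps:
F(f) = √2*√f (F(f) = √(2*f) = √2*√f)
g = 6 (g = 6*1 = 6)
S = 6
y(O, b) = 9*O
y(F(6), 0)*(155 + S) = (9*(√2*√6))*(155 + 6) = (9*(2*√3))*161 = (18*√3)*161 = 2898*√3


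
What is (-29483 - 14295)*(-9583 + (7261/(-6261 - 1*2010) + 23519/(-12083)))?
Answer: 41939010493965718/99938493 ≈ 4.1965e+8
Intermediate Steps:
(-29483 - 14295)*(-9583 + (7261/(-6261 - 1*2010) + 23519/(-12083))) = -43778*(-9583 + (7261/(-6261 - 2010) + 23519*(-1/12083))) = -43778*(-9583 + (7261/(-8271) - 23519/12083)) = -43778*(-9583 + (7261*(-1/8271) - 23519/12083)) = -43778*(-9583 + (-7261/8271 - 23519/12083)) = -43778*(-9583 - 282260312/99938493) = -43778*(-957992838731/99938493) = 41939010493965718/99938493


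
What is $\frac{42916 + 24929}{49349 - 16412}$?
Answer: $\frac{22615}{10979} \approx 2.0598$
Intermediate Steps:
$\frac{42916 + 24929}{49349 - 16412} = \frac{67845}{32937} = 67845 \cdot \frac{1}{32937} = \frac{22615}{10979}$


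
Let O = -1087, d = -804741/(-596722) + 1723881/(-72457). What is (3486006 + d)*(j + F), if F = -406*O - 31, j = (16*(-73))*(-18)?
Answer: 203152231467051033195/126054478 ≈ 1.6116e+12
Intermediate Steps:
d = -19803440805/882381346 (d = -804741*(-1/596722) + 1723881*(-1/72457) = 114963/85246 - 1723881/72457 = -19803440805/882381346 ≈ -22.443)
j = 21024 (j = -1168*(-18) = 21024)
F = 441291 (F = -406*(-1087) - 31 = 441322 - 31 = 441291)
(3486006 + d)*(j + F) = (3486006 - 19803440805/882381346)*(21024 + 441291) = (3075966863003271/882381346)*462315 = 203152231467051033195/126054478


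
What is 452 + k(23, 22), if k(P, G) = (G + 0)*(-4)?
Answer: 364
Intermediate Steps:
k(P, G) = -4*G (k(P, G) = G*(-4) = -4*G)
452 + k(23, 22) = 452 - 4*22 = 452 - 88 = 364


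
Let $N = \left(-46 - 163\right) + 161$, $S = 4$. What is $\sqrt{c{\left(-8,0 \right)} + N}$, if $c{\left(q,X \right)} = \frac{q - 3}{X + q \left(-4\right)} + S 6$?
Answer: $\frac{i \sqrt{1558}}{8} \approx 4.9339 i$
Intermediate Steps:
$c{\left(q,X \right)} = 24 + \frac{-3 + q}{X - 4 q}$ ($c{\left(q,X \right)} = \frac{q - 3}{X + q \left(-4\right)} + 4 \cdot 6 = \frac{-3 + q}{X - 4 q} + 24 = 24 + \frac{-3 + q}{X - 4 q}$)
$N = -48$ ($N = -209 + 161 = -48$)
$\sqrt{c{\left(-8,0 \right)} + N} = \sqrt{\frac{-3 - -760 + 24 \cdot 0}{0 - -32} - 48} = \sqrt{\frac{-3 + 760 + 0}{0 + 32} - 48} = \sqrt{\frac{1}{32} \cdot 757 - 48} = \sqrt{\frac{757}{32} - 48} = \sqrt{- \frac{779}{32}} = \frac{i \sqrt{1558}}{8}$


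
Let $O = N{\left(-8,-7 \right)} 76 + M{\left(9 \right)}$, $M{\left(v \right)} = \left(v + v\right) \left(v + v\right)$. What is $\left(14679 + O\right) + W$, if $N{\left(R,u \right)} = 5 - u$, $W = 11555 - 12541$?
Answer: $14929$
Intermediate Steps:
$W = -986$
$M{\left(v \right)} = 4 v^{2}$ ($M{\left(v \right)} = 2 v 2 v = 4 v^{2}$)
$O = 1236$ ($O = \left(5 - -7\right) 76 + 4 \cdot 9^{2} = \left(5 + 7\right) 76 + 4 \cdot 81 = 12 \cdot 76 + 324 = 912 + 324 = 1236$)
$\left(14679 + O\right) + W = \left(14679 + 1236\right) - 986 = 15915 - 986 = 14929$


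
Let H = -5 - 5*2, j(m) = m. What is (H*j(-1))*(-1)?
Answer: -15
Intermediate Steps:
H = -15 (H = -5 - 10 = -15)
(H*j(-1))*(-1) = -15*(-1)*(-1) = 15*(-1) = -15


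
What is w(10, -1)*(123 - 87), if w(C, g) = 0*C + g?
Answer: -36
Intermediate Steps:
w(C, g) = g (w(C, g) = 0 + g = g)
w(10, -1)*(123 - 87) = -(123 - 87) = -1*36 = -36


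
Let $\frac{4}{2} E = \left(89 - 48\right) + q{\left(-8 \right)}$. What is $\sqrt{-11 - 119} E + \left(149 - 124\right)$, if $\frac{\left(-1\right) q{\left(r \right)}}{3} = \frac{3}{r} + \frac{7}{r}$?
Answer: $25 + \frac{179 i \sqrt{130}}{8} \approx 25.0 + 255.11 i$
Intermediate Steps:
$q{\left(r \right)} = - \frac{30}{r}$ ($q{\left(r \right)} = - 3 \left(\frac{3}{r} + \frac{7}{r}\right) = - 3 \frac{10}{r} = - \frac{30}{r}$)
$E = \frac{179}{8}$ ($E = \frac{\left(89 - 48\right) - \frac{30}{-8}}{2} = \frac{41 - - \frac{15}{4}}{2} = \frac{41 + \frac{15}{4}}{2} = \frac{1}{2} \cdot \frac{179}{4} = \frac{179}{8} \approx 22.375$)
$\sqrt{-11 - 119} E + \left(149 - 124\right) = \sqrt{-11 - 119} \cdot \frac{179}{8} + \left(149 - 124\right) = \sqrt{-130} \cdot \frac{179}{8} + \left(149 - 124\right) = i \sqrt{130} \cdot \frac{179}{8} + 25 = \frac{179 i \sqrt{130}}{8} + 25 = 25 + \frac{179 i \sqrt{130}}{8}$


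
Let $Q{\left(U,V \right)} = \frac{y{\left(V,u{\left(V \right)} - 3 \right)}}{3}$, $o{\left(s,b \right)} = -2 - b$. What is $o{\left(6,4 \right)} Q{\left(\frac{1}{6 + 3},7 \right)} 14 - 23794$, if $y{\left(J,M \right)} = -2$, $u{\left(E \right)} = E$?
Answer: $-23738$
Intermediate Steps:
$Q{\left(U,V \right)} = - \frac{2}{3}$
$o{\left(6,4 \right)} Q{\left(\frac{1}{6 + 3},7 \right)} 14 - 23794 = \left(-2 - 4\right) \left(- \frac{2}{3}\right) 14 - 23794 = \left(-6\right) \left(- \frac{2}{3}\right) 14 - 23794 = 4 \cdot 14 - 23794 = 56 - 23794 = -23738$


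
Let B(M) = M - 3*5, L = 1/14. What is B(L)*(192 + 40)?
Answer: -24244/7 ≈ -3463.4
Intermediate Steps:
L = 1/14 ≈ 0.071429
B(M) = -15 + M (B(M) = M - 15 = -15 + M)
B(L)*(192 + 40) = (-15 + 1/14)*(192 + 40) = -209/14*232 = -24244/7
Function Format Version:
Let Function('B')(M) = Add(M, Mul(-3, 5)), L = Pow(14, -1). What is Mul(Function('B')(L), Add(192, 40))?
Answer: Rational(-24244, 7) ≈ -3463.4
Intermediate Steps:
L = Rational(1, 14) ≈ 0.071429
Function('B')(M) = Add(-15, M) (Function('B')(M) = Add(M, -15) = Add(-15, M))
Mul(Function('B')(L), Add(192, 40)) = Mul(Add(-15, Rational(1, 14)), Add(192, 40)) = Mul(Rational(-209, 14), 232) = Rational(-24244, 7)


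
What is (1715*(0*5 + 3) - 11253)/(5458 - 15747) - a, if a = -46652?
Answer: 480008536/10289 ≈ 46653.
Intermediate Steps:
(1715*(0*5 + 3) - 11253)/(5458 - 15747) - a = (1715*(0*5 + 3) - 11253)/(5458 - 15747) - 1*(-46652) = (1715*(0 + 3) - 11253)/(-10289) + 46652 = (1715*3 - 11253)*(-1/10289) + 46652 = (5145 - 11253)*(-1/10289) + 46652 = -6108*(-1/10289) + 46652 = 6108/10289 + 46652 = 480008536/10289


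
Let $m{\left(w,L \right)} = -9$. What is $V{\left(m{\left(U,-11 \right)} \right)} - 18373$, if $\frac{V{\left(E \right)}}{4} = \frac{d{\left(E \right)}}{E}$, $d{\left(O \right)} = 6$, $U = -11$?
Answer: $- \frac{55127}{3} \approx -18376.0$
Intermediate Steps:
$V{\left(E \right)} = \frac{24}{E}$ ($V{\left(E \right)} = 4 \frac{6}{E} = \frac{24}{E}$)
$V{\left(m{\left(U,-11 \right)} \right)} - 18373 = \frac{24}{-9} - 18373 = 24 \left(- \frac{1}{9}\right) - 18373 = - \frac{8}{3} - 18373 = - \frac{55127}{3}$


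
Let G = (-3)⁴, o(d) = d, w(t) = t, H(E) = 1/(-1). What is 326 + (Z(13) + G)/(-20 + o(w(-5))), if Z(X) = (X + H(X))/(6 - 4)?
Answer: 8063/25 ≈ 322.52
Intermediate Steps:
H(E) = -1
G = 81
Z(X) = -½ + X/2 (Z(X) = (X - 1)/(6 - 4) = (-1 + X)/2 = (-1 + X)*(½) = -½ + X/2)
326 + (Z(13) + G)/(-20 + o(w(-5))) = 326 + ((-½ + (½)*13) + 81)/(-20 - 5) = 326 + ((-½ + 13/2) + 81)/(-25) = 326 + (6 + 81)*(-1/25) = 326 + 87*(-1/25) = 326 - 87/25 = 8063/25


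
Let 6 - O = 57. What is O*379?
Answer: -19329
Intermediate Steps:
O = -51 (O = 6 - 1*57 = 6 - 57 = -51)
O*379 = -51*379 = -19329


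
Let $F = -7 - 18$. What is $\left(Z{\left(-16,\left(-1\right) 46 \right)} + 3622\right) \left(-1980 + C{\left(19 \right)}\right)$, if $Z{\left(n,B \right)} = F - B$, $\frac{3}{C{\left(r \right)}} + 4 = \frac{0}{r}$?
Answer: $- \frac{28863489}{4} \approx -7.2159 \cdot 10^{6}$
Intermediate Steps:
$C{\left(r \right)} = - \frac{3}{4}$ ($C{\left(r \right)} = \frac{3}{-4 + \frac{0}{r}} = \frac{3}{-4 + 0} = \frac{3}{-4} = 3 \left(- \frac{1}{4}\right) = - \frac{3}{4}$)
$F = -25$
$Z{\left(n,B \right)} = -25 - B$
$\left(Z{\left(-16,\left(-1\right) 46 \right)} + 3622\right) \left(-1980 + C{\left(19 \right)}\right) = \left(\left(-25 - \left(-1\right) 46\right) + 3622\right) \left(-1980 - \frac{3}{4}\right) = \left(\left(-25 - -46\right) + 3622\right) \left(- \frac{7923}{4}\right) = \left(\left(-25 + 46\right) + 3622\right) \left(- \frac{7923}{4}\right) = \left(21 + 3622\right) \left(- \frac{7923}{4}\right) = 3643 \left(- \frac{7923}{4}\right) = - \frac{28863489}{4}$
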